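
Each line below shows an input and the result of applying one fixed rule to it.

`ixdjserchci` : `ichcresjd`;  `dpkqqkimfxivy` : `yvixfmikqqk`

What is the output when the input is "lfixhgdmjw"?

wjmdghxi

The transformation: reverse the string, then delete the last 2 characters.
Doing the same to "lfixhgdmjw": "wjmdghxi".
(Check on "dpkqqkimfxivy": → "yvixfmikqqkpd" → "yvixfmikqqk" ✓)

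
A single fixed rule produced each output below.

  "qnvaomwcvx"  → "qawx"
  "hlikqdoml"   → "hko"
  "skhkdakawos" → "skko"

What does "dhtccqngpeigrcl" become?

In each case the input is transformed by: keep one character in every 3, starting at position 1 (positions 1st, 4th, 7th, ...).
"dhtccqngpeigrcl" → "dcner".

dcner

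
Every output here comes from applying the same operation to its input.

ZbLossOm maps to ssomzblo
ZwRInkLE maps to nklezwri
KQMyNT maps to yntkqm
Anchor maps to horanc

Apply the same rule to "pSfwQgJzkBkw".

The pattern: swap the front and back halves of the string, then convert every letter to lowercase.
Applying both steps to "pSfwQgJzkBkw": "JzkBkwpSfwQg", then "jzkbkwpsfwqg".

jzkbkwpsfwqg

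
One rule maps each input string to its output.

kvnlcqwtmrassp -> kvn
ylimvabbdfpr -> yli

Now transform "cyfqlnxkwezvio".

cyf

The rule is to keep only the first 3 characters.
So "cyfqlnxkwezvio" becomes "cyf".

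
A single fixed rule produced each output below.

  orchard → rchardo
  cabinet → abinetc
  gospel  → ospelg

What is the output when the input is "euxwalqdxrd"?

uxwalqdxrde

The transformation: move the first character to the end.
Applying that to "euxwalqdxrd" gives "uxwalqdxrde".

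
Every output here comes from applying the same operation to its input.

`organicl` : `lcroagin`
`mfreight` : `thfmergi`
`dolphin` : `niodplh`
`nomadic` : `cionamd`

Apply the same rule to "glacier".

relgcai

In each case the input is transformed by: move the last 2 characters to the front (rotate right by 2), then swap each adjacent pair of characters (1↔2, 3↔4, ...).
Applying both steps to "glacier": "erglaci", then "relgcai".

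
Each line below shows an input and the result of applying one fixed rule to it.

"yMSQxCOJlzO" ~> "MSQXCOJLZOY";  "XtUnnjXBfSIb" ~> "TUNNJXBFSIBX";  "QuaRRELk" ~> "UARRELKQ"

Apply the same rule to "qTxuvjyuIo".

The rule is to move the first character to the end, then convert every letter to uppercase.
Applying both steps to "qTxuvjyuIo": "TxuvjyuIoq", then "TXUVJYUIOQ".
(Check on "XtUnnjXBfSIb": → "tUnnjXBfSIbX" → "TUNNJXBFSIBX" ✓)

TXUVJYUIOQ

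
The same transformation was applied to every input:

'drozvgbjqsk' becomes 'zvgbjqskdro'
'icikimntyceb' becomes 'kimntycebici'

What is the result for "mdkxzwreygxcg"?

xzwreygxcgmdk

What's happening: move the first 3 characters to the end (rotate left by 3).
Doing the same to "mdkxzwreygxcg": "xzwreygxcgmdk".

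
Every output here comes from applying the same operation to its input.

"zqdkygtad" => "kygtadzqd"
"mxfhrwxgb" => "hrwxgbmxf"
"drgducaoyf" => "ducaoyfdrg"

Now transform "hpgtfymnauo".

tfymnauohpg

In each case the input is transformed by: move the first 3 characters to the end (rotate left by 3).
On "hpgtfymnauo" that produces "tfymnauohpg".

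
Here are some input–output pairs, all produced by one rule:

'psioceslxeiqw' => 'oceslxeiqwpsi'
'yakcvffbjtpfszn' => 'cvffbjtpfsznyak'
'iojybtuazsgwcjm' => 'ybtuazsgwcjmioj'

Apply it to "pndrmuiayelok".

What's happening: move the first 3 characters to the end (rotate left by 3).
Applying that to "pndrmuiayelok" gives "rmuiayelokpnd".

rmuiayelokpnd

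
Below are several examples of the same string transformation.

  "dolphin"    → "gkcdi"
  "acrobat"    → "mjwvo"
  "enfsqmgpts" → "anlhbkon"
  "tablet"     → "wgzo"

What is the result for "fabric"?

wmdx

In each case the input is transformed by: shift every letter 5 places backward in the alphabet (wrapping around), then delete the first 2 characters.
Applying both steps to "fabric": "avwmdx", then "wmdx".
(Check on "acrobat": → "vxmjwvo" → "mjwvo" ✓)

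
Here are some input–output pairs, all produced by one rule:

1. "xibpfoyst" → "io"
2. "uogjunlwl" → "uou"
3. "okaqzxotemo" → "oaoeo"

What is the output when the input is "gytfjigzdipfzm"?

Rule — keep only the vowels.
On "gytfjigzdipfzm" that produces "ii".

ii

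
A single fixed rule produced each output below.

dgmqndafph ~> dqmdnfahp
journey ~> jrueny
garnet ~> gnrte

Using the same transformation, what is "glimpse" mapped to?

gmispe

Looking at the pairs, the operation is to swap each adjacent pair of characters (1↔2, 3↔4, ...), then delete the first character.
Working it through for "glimpse": intermediate "lgmispe", final "gmispe".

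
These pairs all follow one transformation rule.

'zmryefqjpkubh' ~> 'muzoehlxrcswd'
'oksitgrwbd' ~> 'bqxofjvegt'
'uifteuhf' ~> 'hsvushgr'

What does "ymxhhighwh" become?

Rule — shift every letter 13 places forward in the alphabet (wrapping around) — i.e. ROT13, then take characters alternately from the front and the back (1st, last, 2nd, 2nd-last, ...).
On "ymxhhighwh": the first step gives "lzkuuvtuju", and the second then gives "luzjkuutuv".
(Check on "oksitgrwbd": → "bxfvgtejoq" → "bqxofjvegt" ✓)

luzjkuutuv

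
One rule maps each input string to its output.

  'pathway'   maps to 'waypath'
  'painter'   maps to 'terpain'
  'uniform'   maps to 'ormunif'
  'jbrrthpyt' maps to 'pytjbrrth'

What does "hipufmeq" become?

meqhipuf

In each case the input is transformed by: move the last 3 characters to the front (rotate right by 3).
Applying that to "hipufmeq" gives "meqhipuf".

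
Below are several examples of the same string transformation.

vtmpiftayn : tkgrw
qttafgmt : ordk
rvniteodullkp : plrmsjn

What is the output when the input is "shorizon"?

In each case the input is transformed by: keep every other character starting from the first (positions 1st, 3rd, 5th, ...), then shift every letter 2 places backward in the alphabet (wrapping around).
Working it through for "shorizon": intermediate "soio", final "qmgm".

qmgm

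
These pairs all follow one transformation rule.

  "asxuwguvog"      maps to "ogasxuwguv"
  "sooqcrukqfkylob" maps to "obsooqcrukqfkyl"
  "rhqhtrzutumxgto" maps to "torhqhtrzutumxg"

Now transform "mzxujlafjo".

jomzxujlaf

The pattern: move the last 2 characters to the front (rotate right by 2).
"mzxujlafjo" → "jomzxujlaf".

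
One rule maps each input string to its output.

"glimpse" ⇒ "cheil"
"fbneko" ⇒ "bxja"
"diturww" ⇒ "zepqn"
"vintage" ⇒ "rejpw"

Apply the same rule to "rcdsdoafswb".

nyzozkwbo

Looking at the pairs, the operation is to delete the last 2 characters, then shift every letter 4 places backward in the alphabet (wrapping around).
"rcdsdoafswb" → "rcdsdoafs" → "nyzozkwbo".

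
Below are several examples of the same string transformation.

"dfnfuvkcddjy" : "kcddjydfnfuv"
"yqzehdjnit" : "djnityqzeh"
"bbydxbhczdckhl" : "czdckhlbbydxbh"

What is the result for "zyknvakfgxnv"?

The transformation: swap the front and back halves of the string.
On "zyknvakfgxnv" that produces "kfgxnvzyknva".

kfgxnvzyknva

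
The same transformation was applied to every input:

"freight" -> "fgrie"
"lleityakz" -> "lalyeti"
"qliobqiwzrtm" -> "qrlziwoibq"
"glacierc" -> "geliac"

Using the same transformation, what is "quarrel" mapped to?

qrura

The transformation: delete the last 2 characters, then take characters alternately from the front and the back (1st, last, 2nd, 2nd-last, ...).
"quarrel" → "quarr" → "qrura".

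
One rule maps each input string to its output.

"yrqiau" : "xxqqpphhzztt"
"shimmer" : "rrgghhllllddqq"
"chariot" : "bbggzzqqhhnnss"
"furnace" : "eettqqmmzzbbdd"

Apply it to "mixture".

Each output is the input with this applied: shift every letter 1 place backward in the alphabet (wrapping around), then double every character.
For "mixture" the result is "llhhwwssttqqdd".

llhhwwssttqqdd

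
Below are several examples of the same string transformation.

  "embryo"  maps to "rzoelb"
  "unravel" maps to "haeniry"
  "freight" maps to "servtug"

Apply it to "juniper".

The transformation: shift every letter 13 places forward in the alphabet (wrapping around) — i.e. ROT13.
For "juniper" the result is "whavcre".

whavcre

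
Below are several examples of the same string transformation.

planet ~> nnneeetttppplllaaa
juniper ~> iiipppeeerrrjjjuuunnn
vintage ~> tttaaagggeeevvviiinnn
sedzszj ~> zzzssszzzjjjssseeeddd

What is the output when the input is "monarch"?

aaarrrccchhhmmmooonnn

Each output is the input with this applied: move the first 3 characters to the end (rotate left by 3), then repeat every character 3 times.
For "monarch", step one produces "archmon"; step two turns that into "aaarrrccchhhmmmooonnn".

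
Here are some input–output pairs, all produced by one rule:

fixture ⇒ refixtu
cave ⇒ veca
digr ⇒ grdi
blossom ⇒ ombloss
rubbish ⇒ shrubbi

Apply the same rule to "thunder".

Looking at the pairs, the operation is to move the last 2 characters to the front (rotate right by 2).
"thunder" → "erthund".

erthund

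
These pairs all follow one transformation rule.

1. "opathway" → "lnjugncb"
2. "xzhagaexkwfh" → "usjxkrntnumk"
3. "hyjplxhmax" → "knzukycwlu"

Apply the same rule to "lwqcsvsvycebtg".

tgorplififpdjy

The pattern: shift every letter 13 places forward in the alphabet (wrapping around) — i.e. ROT13, then reverse the string.
On "lwqcsvsvycebtg": the first step gives "yjdpfifilprogt", and the second then gives "tgorplififpdjy".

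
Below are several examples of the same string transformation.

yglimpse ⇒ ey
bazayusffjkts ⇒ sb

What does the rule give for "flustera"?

af

What's happening: move the first character to the end, then keep only the last 2 characters.
Starting from "flustera": after the first operation, "lusteraf"; after the second, "af".
(Check on "bazayusffjkts": → "azayusffjktsb" → "sb" ✓)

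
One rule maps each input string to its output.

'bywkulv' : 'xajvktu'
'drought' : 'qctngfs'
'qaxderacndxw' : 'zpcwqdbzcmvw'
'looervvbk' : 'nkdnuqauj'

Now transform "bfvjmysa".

eaiuxlzr

Rule — shift every letter 1 place backward in the alphabet (wrapping around), then swap each adjacent pair of characters (1↔2, 3↔4, ...).
On "bfvjmysa": the first step gives "aeuilxrz", and the second then gives "eaiuxlzr".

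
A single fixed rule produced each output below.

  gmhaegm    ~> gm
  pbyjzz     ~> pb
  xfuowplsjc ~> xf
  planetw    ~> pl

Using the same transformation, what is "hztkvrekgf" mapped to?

hz

In each case the input is transformed by: keep only the first 2 characters.
Doing the same to "hztkvrekgf": "hz".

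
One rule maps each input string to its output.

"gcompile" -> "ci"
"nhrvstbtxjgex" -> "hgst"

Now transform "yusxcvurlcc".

Each output is the input with this applied: take characters alternately from the front and the back (1st, last, 2nd, 2nd-last, ...), then keep one character in every 3, starting at position 3 (positions 3rd, 6th, 9th, ...).
Applying that to "yusxcvurlcc" gives "ulc".

ulc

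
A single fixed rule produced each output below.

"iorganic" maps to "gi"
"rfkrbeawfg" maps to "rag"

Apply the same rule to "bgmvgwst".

Looking at the pairs, the operation is to delete the first character, then keep one character in every 3, starting at position 3 (positions 3rd, 6th, 9th, ...).
Starting from "bgmvgwst": after the first operation, "gmvgwst"; after the second, "vs".

vs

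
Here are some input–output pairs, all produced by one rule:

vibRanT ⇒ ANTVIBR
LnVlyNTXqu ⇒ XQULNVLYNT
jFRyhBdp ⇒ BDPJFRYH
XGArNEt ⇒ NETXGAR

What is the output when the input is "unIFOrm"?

In each case the input is transformed by: move the last 3 characters to the front (rotate right by 3), then convert every letter to uppercase.
On "unIFOrm" that produces "ORMUNIF".

ORMUNIF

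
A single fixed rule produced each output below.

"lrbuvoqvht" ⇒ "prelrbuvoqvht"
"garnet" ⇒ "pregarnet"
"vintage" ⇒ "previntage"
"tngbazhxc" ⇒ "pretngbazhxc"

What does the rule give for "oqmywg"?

In each case the input is transformed by: prepend "pre".
Doing the same to "oqmywg": "preoqmywg".

preoqmywg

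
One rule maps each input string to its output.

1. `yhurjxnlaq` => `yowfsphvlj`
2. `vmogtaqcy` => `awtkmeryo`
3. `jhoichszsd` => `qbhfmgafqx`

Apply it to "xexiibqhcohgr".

Looking at the pairs, the operation is to move the last 2 characters to the front (rotate right by 2), then shift every letter 2 places backward in the alphabet (wrapping around).
"xexiibqhcohgr" → "epvcvggzofamf".

epvcvggzofamf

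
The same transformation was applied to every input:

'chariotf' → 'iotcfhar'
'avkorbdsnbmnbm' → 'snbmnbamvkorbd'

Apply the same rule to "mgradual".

duamlgra

The transformation: swap the first and last characters, then swap the front and back halves of the string.
Starting from "mgradual": after the first operation, "lgraduam"; after the second, "duamlgra".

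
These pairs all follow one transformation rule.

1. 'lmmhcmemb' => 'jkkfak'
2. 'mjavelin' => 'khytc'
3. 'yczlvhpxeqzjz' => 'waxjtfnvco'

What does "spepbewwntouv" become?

Rule — delete the last 3 characters, then shift every letter 2 places backward in the alphabet (wrapping around).
So "spepbewwntouv" becomes "qncnzcuulr".
(Check on "lmmhcmemb": → "lmmhcm" → "jkkfak" ✓)

qncnzcuulr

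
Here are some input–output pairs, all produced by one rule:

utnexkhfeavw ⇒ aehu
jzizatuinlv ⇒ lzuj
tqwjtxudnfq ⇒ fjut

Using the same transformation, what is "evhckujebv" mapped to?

The transformation: keep one character in every 3, starting at position 1 (positions 1st, 4th, 7th, ...), then swap the first and last characters.
Starting from "evhckujebv": after the first operation, "ecjv"; after the second, "vcje".

vcje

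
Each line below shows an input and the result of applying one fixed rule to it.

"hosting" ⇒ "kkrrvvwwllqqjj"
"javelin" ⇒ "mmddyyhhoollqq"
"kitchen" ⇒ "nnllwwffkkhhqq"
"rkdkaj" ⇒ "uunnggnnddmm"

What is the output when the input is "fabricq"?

iiddeeuullfftt

Looking at the pairs, the operation is to double every character, then shift every letter 3 places forward in the alphabet (wrapping around).
For "fabricq", step one produces "ffaabbrriiccqq"; step two turns that into "iiddeeuullfftt".
(Check on "rkdkaj": → "rrkkddkkaajj" → "uunnggnnddmm" ✓)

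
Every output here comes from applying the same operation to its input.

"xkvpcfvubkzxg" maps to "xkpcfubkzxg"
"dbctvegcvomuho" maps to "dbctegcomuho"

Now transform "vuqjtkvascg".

uqjtkascg

The transformation: remove every "v".
So "vuqjtkvascg" becomes "uqjtkascg".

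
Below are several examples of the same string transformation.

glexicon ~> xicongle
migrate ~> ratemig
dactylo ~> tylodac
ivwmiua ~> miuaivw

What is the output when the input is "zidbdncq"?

bdncqzid

The rule is to move the first 3 characters to the end (rotate left by 3).
Doing the same to "zidbdncq": "bdncqzid".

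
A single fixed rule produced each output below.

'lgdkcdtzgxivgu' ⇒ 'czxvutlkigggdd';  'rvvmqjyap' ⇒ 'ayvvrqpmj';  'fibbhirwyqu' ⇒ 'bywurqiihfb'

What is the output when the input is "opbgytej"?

bytpojge

The transformation: sort the characters into reverse alphabetical order, then move the last character to the front.
"opbgytej" → "ytpojgeb" → "bytpojge".
(Check on "fibbhirwyqu": → "ywurqiihfbb" → "bywurqiihfb" ✓)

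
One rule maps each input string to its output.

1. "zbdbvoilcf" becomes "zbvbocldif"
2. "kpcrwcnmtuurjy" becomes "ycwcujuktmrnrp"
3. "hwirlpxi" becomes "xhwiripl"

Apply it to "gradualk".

The transformation: sort the characters into reverse alphabetical order, then take characters alternately from the front and the back (1st, last, 2nd, 2nd-last, ...).
Working it through for "gradualk": intermediate "urlkgdaa", final "uaraldkg".

uaraldkg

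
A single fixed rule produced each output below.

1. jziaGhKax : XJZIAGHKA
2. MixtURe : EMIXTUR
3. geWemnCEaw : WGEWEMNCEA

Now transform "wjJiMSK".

Rule — move the last character to the front, then convert every letter to uppercase.
For "wjJiMSK", step one produces "KwjJiMS"; step two turns that into "KWJJIMS".

KWJJIMS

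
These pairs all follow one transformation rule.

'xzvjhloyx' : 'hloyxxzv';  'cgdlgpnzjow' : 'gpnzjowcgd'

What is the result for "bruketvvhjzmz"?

Looking at the pairs, the operation is to move the first 3 characters to the end (rotate left by 3), then delete the first character.
Applying both steps to "bruketvvhjzmz": "ketvvhjzmzbru", then "etvvhjzmzbru".

etvvhjzmzbru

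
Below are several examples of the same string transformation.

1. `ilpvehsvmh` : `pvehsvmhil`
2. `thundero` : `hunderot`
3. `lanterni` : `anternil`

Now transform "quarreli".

Rule — move the last 3 characters to the front (rotate right by 3), then swap the front and back halves of the string.
Applying both steps to "quarreli": "eliquarr", then "uarreliq".

uarreliq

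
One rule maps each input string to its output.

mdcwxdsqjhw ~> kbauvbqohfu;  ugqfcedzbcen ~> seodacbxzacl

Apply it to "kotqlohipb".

imrojmfgnz

Each output is the input with this applied: shift every letter 2 places backward in the alphabet (wrapping around).
So "kotqlohipb" becomes "imrojmfgnz".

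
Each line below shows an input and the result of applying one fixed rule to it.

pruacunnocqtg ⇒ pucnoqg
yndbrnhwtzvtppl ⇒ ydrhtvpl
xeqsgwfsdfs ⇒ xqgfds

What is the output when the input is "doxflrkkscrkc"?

Rule — keep every other character starting from the first (positions 1st, 3rd, 5th, ...).
Applying that to "doxflrkkscrkc" gives "dxlksrc".

dxlksrc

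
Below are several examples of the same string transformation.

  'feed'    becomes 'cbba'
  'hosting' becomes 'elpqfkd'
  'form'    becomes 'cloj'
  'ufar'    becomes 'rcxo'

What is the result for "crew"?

zobt

The pattern: shift every letter 3 places backward in the alphabet (wrapping around).
For "crew" the result is "zobt".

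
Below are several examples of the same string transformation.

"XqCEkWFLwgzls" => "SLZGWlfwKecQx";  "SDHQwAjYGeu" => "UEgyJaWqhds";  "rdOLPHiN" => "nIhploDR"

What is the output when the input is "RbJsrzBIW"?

wibZRSjBr

In each case the input is transformed by: flip the case of every letter, then reverse the string.
Doing the same to "RbJsrzBIW": "wibZRSjBr".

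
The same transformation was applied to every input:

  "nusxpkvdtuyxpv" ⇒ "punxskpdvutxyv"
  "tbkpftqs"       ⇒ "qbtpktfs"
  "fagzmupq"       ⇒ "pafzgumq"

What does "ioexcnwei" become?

ioixencew

The pattern: swap each adjacent pair of characters (1↔2, 3↔4, ...), then move the last character to the front.
Working it through for "ioexcnwei": intermediate "oixencewi", final "ioixencew".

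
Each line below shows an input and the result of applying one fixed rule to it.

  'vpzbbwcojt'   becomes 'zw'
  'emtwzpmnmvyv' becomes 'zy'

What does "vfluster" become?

What's happening: sort the characters into reverse alphabetical order, then keep only the first 2 characters.
On "vfluster" that produces "vu".

vu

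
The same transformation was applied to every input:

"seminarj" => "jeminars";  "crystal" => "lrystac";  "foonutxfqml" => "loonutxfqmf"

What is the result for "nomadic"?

comadin

Rule — swap the first and last characters.
Applying that to "nomadic" gives "comadin".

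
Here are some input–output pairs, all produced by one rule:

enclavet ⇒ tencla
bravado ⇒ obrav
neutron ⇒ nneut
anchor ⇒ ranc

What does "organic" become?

Looking at the pairs, the operation is to move the last 3 characters to the front (rotate right by 3), then delete the first 2 characters.
Applying that to "organic" gives "corga".

corga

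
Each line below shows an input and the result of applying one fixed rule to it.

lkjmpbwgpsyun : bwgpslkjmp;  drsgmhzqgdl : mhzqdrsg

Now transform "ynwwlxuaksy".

The rule is to delete the last 3 characters, then swap the front and back halves of the string.
Starting from "ynwwlxuaksy": after the first operation, "ynwwlxua"; after the second, "lxuaynww".

lxuaynww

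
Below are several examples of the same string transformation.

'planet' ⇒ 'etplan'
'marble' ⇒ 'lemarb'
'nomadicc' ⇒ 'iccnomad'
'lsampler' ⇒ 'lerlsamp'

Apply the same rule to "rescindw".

ndwresci

The transformation: move the first character to the end, then swap the front and back halves of the string.
For "rescindw", step one produces "escindwr"; step two turns that into "ndwresci".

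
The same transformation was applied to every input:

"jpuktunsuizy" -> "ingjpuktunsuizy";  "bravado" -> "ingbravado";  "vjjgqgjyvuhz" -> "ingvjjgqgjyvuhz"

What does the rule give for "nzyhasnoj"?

ingnzyhasnoj

In each case the input is transformed by: prepend "ing".
On "nzyhasnoj" that produces "ingnzyhasnoj".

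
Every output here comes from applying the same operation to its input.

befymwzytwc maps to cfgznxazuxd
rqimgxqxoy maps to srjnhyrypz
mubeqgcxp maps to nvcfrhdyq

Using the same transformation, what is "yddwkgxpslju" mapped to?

The rule is to shift every letter 1 place forward in the alphabet (wrapping around).
So "yddwkgxpslju" becomes "zeexlhyqtmkv".

zeexlhyqtmkv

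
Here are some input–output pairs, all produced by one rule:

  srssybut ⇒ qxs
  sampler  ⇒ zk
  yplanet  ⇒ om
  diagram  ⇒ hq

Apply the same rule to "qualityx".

thw

Rule — shift every letter 1 place backward in the alphabet (wrapping around), then keep one character in every 3, starting at position 2 (positions 2nd, 5th, 8th, ...).
On "qualityx": the first step gives "ptzkhsxw", and the second then gives "thw".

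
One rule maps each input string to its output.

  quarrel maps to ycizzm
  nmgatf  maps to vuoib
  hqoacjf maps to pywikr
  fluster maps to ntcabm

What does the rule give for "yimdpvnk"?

gqulxdv

The rule is to delete the last character, then shift every letter 8 places forward in the alphabet (wrapping around).
For "yimdpvnk", step one produces "yimdpvn"; step two turns that into "gqulxdv".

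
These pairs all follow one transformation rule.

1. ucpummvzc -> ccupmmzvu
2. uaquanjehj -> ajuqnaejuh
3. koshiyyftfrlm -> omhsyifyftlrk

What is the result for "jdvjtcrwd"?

ddjvctwrj

The rule is to swap the first and last characters, then swap each adjacent pair of characters (1↔2, 3↔4, ...).
On "jdvjtcrwd": the first step gives "ddvjtcrwj", and the second then gives "ddjvctwrj".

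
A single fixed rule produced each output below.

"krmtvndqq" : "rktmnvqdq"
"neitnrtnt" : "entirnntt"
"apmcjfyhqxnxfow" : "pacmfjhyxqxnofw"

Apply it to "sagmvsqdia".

What's happening: swap each adjacent pair of characters (1↔2, 3↔4, ...).
For "sagmvsqdia" the result is "asmgsvdqai".

asmgsvdqai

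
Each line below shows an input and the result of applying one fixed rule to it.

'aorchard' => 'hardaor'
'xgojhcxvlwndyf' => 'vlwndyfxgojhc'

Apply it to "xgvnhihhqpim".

The rule is to swap the front and back halves of the string, then delete the last character.
Applying both steps to "xgvnhihhqpim": "hhqpimxgvnhi", then "hhqpimxgvnh".

hhqpimxgvnh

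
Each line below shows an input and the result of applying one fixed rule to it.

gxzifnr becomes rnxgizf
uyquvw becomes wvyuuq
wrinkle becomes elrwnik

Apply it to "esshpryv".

Looking at the pairs, the operation is to move the last 2 characters to the front (rotate right by 2), then swap each adjacent pair of characters (1↔2, 3↔4, ...).
On "esshpryv": the first step gives "yvesshpr", and the second then gives "vysehsrp".
(Check on "wrinkle": → "lewrink" → "elrwnik" ✓)

vysehsrp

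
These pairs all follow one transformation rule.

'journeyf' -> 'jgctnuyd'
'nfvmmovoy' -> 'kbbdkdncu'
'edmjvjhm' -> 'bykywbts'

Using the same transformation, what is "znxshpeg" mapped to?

Looking at the pairs, the operation is to shift every letter 11 places backward in the alphabet (wrapping around), then move the first 2 characters to the end (rotate left by 2).
Applying both steps to "znxshpeg": "ocmhwetv", then "mhwetvoc".
(Check on "nfvmmovoy": → "cukbbdkdn" → "kbbdkdncu" ✓)

mhwetvoc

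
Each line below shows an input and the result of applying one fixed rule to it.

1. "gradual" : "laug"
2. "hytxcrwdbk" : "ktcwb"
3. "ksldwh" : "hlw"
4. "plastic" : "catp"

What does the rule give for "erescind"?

decn

What's happening: swap the first and last characters, then keep every other character starting from the first (positions 1st, 3rd, 5th, ...).
Working it through for "erescind": intermediate "drescine", final "decn".
(Check on "plastic": → "clastip" → "catp" ✓)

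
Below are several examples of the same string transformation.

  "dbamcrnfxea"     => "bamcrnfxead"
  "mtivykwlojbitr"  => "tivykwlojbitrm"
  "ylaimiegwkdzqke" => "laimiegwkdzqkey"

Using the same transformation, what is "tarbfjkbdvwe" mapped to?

arbfjkbdvwet

The rule is to move the first character to the end.
Applying that to "tarbfjkbdvwe" gives "arbfjkbdvwet".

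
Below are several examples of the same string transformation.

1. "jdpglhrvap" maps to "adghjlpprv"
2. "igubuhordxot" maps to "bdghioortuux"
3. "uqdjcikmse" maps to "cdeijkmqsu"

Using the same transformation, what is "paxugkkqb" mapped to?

Rule — sort the characters into alphabetical order.
"paxugkkqb" → "abgkkpqux".

abgkkpqux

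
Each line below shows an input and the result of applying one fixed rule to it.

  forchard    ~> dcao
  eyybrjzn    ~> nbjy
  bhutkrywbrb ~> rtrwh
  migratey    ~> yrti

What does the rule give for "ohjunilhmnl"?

nuihh

What's happening: keep every other character starting from the second (positions 2nd, 4th, 6th, ...), then swap the first and last characters.
Working it through for "ohjunilhmnl": intermediate "huihn", final "nuihh".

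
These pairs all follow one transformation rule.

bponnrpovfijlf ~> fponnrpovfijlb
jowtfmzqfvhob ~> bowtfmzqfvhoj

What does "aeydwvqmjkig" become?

Rule — swap the first and last characters.
Applying that to "aeydwvqmjkig" gives "geydwvqmjkia".

geydwvqmjkia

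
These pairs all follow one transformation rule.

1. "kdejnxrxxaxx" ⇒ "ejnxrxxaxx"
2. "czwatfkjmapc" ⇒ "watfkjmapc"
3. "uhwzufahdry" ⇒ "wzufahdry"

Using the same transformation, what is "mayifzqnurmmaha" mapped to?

yifzqnurmmaha

Looking at the pairs, the operation is to delete the first 2 characters.
On "mayifzqnurmmaha" that produces "yifzqnurmmaha".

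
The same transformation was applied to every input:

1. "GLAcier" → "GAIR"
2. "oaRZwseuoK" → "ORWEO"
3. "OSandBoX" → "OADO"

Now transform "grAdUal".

Each output is the input with this applied: keep every other character starting from the first (positions 1st, 3rd, 5th, ...), then convert every letter to uppercase.
Applying both steps to "grAdUal": "gAUl", then "GAUL".
(Check on "oaRZwseuoK": → "oRweo" → "ORWEO" ✓)

GAUL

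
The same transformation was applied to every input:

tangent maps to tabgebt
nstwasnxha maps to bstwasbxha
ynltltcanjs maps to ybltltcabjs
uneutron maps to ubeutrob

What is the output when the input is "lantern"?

labterb

What's happening: replace every "n" with "b".
"lantern" → "labterb".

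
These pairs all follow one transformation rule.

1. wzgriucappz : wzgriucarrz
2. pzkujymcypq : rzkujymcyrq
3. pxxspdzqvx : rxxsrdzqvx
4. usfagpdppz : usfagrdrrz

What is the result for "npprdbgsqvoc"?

Each output is the input with this applied: replace every "p" with "r".
For "npprdbgsqvoc" the result is "nrrrdbgsqvoc".

nrrrdbgsqvoc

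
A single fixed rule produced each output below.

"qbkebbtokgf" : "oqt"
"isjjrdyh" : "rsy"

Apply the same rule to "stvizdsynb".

Each output is the input with this applied: sort the characters into alphabetical order, then keep only the last 3 characters.
Starting from "stvizdsynb": after the first operation, "bdinsstvyz"; after the second, "vyz".
(Check on "isjjrdyh": → "dhijjrsy" → "rsy" ✓)

vyz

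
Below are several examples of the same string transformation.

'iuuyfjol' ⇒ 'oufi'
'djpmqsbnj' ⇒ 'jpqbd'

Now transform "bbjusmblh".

hjsbb

Each output is the input with this applied: keep every other character starting from the first (positions 1st, 3rd, 5th, ...), then swap the first and last characters.
Starting from "bbjusmblh": after the first operation, "bjsbh"; after the second, "hjsbb".
(Check on "djpmqsbnj": → "dpqbj" → "jpqbd" ✓)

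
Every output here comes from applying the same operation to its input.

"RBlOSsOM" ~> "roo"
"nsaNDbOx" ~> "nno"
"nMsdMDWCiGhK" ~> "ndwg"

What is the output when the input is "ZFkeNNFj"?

zef

In each case the input is transformed by: keep one character in every 3, starting at position 1 (positions 1st, 4th, 7th, ...), then convert every letter to lowercase.
Starting from "ZFkeNNFj": after the first operation, "ZeF"; after the second, "zef".
(Check on "RBlOSsOM": → "ROO" → "roo" ✓)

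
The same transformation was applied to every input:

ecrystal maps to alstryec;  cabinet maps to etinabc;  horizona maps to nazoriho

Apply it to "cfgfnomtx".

Rule — reverse the string, then swap each adjacent pair of characters (1↔2, 3↔4, ...).
For "cfgfnomtx", step one produces "xtmonfgfc"; step two turns that into "txomfnfgc".

txomfnfgc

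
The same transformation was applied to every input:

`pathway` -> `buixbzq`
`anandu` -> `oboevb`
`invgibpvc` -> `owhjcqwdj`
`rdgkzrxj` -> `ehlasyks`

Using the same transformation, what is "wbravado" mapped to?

csbwbepx

Each output is the input with this applied: move the first character to the end, then shift every letter 1 place forward in the alphabet (wrapping around).
Working it through for "wbravado": intermediate "bravadow", final "csbwbepx".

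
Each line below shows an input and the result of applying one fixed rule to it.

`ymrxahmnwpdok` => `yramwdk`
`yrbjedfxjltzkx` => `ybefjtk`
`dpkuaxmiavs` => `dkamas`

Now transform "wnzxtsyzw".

The transformation: keep every other character starting from the first (positions 1st, 3rd, 5th, ...).
Doing the same to "wnzxtsyzw": "wztyw".

wztyw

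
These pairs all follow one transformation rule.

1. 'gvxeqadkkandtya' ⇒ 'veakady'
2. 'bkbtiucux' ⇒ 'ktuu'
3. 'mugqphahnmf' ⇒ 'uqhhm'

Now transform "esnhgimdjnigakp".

Looking at the pairs, the operation is to keep every other character starting from the second (positions 2nd, 4th, 6th, ...).
On "esnhgimdjnigakp" that produces "shidngk".

shidngk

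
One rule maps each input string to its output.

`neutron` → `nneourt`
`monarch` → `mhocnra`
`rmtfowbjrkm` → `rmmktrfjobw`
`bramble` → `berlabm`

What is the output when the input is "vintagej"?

vjiengta

Rule — take characters alternately from the front and the back (1st, last, 2nd, 2nd-last, ...).
"vintagej" → "vjiengta".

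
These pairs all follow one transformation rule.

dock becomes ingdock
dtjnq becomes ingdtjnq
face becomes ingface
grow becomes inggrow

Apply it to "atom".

What's happening: prepend "ing".
Doing the same to "atom": "ingatom".

ingatom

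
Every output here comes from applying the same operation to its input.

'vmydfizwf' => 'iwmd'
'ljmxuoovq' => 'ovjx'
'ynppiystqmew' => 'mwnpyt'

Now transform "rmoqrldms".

Rule — keep every other character starting from the second (positions 2nd, 4th, 6th, ...), then move the last 2 characters to the front (rotate right by 2).
Working it through for "rmoqrldms": intermediate "mqlm", final "lmmq".

lmmq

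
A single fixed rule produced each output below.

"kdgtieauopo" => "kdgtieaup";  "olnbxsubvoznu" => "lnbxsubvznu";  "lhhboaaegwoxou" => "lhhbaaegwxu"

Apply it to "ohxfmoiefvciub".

The transformation: remove every "o".
"ohxfmoiefvciub" → "hxfmiefvciub".

hxfmiefvciub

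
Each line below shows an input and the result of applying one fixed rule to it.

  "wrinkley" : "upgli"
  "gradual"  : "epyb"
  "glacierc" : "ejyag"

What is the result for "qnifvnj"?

olgd

Rule — delete the last 3 characters, then shift every letter 2 places backward in the alphabet (wrapping around).
Starting from "qnifvnj": after the first operation, "qnif"; after the second, "olgd".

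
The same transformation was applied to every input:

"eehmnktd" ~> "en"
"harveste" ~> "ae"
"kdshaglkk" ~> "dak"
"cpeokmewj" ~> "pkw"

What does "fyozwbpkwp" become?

What's happening: delete the last character, then keep one character in every 3, starting at position 2 (positions 2nd, 5th, 8th, ...).
On "fyozwbpkwp": the first step gives "fyozwbpkw", and the second then gives "ywk".
(Check on "kdshaglkk": → "kdshaglk" → "dak" ✓)

ywk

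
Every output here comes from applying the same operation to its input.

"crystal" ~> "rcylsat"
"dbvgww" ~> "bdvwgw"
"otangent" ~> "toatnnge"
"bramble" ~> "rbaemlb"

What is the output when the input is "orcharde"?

rocehdar

The transformation: move the first character to the end, then take characters alternately from the front and the back (1st, last, 2nd, 2nd-last, ...).
For "orcharde" the result is "rocehdar".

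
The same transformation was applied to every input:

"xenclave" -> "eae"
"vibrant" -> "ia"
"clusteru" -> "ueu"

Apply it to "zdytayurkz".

The transformation: keep only the vowels.
Doing the same to "zdytayurkz": "au".

au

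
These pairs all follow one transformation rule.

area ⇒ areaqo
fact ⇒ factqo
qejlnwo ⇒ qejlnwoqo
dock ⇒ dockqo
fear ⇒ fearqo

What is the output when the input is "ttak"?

What's happening: append "qo".
For "ttak" the result is "ttakqo".

ttakqo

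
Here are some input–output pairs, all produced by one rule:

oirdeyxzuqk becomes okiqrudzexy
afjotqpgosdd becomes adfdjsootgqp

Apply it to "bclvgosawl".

blcwlavsgo

The pattern: take characters alternately from the front and the back (1st, last, 2nd, 2nd-last, ...).
For "bclvgosawl" the result is "blcwlavsgo".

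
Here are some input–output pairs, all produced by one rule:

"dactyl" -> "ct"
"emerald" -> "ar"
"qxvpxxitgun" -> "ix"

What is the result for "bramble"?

Each output is the input with this applied: take characters alternately from the front and the back (1st, last, 2nd, 2nd-last, ...), then keep only the last 2 characters.
For "bramble", step one produces "berlabm"; step two turns that into "bm".
(Check on "dactyl": → "dlayct" → "ct" ✓)

bm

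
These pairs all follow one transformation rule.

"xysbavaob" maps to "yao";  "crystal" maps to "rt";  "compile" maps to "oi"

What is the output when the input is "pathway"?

aw

Rule — keep one character in every 3, starting at position 2 (positions 2nd, 5th, 8th, ...).
Applying that to "pathway" gives "aw".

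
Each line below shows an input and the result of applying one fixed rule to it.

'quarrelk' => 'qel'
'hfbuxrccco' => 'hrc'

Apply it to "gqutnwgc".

The transformation: swap each adjacent pair of characters (1↔2, 3↔4, ...), then keep one character in every 3, starting at position 2 (positions 2nd, 5th, 8th, ...).
On "gqutnwgc" that produces "gwg".

gwg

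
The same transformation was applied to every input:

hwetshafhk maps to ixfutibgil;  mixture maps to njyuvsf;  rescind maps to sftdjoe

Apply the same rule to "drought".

espvhiu

The transformation: shift every letter 1 place forward in the alphabet (wrapping around).
Applying that to "drought" gives "espvhiu".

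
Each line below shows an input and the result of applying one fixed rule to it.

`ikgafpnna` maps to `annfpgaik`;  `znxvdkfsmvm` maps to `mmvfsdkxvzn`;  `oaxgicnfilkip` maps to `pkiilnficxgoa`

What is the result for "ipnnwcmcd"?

dmcwcnnip

The pattern: swap each adjacent pair of characters (1↔2, 3↔4, ...), then reverse the string.
Working it through for "ipnnwcmcd": intermediate "pinncwcmd", final "dmcwcnnip".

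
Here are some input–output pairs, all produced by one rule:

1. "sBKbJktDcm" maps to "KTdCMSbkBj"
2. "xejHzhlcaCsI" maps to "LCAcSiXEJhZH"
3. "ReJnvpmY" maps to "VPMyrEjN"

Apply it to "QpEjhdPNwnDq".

The transformation: swap the front and back halves of the string, then flip the case of every letter.
Starting from "QpEjhdPNwnDq": after the first operation, "PNwnDqQpEjhd"; after the second, "pnWNdQqPeJHD".

pnWNdQqPeJHD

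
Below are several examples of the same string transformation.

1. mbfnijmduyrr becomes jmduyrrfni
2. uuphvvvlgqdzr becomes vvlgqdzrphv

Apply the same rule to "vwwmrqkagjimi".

qkagjimiwmr

What's happening: delete the first 2 characters, then move the first 3 characters to the end (rotate left by 3).
On "vwwmrqkagjimi": the first step gives "wmrqkagjimi", and the second then gives "qkagjimiwmr".
(Check on "uuphvvvlgqdzr": → "phvvvlgqdzr" → "vvlgqdzrphv" ✓)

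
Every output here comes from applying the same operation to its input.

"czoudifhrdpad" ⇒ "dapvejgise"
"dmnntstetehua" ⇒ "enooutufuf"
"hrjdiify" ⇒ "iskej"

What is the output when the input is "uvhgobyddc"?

vwihpcz

Each output is the input with this applied: shift every letter 1 place forward in the alphabet (wrapping around), then delete the last 3 characters.
So "uvhgobyddc" becomes "vwihpcz".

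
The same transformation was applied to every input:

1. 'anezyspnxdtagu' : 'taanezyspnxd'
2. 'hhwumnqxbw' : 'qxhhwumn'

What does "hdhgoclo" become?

ochdhg

What's happening: delete the last 2 characters, then move the last 2 characters to the front (rotate right by 2).
For "hdhgoclo", step one produces "hdhgoc"; step two turns that into "ochdhg".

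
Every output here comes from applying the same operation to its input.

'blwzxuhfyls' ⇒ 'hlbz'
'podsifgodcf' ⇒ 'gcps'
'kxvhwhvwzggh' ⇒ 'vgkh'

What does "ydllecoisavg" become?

oayl

The pattern: keep one character in every 3, starting at position 1 (positions 1st, 4th, 7th, ...), then swap the front and back halves of the string.
Working it through for "ydllecoisavg": intermediate "yloa", final "oayl".
(Check on "podsifgodcf": → "psgc" → "gcps" ✓)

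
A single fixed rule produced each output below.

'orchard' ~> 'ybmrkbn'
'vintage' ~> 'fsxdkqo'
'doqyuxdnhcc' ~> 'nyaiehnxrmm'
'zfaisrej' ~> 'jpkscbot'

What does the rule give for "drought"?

In each case the input is transformed by: shift every letter 10 places forward in the alphabet (wrapping around).
"drought" → "nbyeqrd".

nbyeqrd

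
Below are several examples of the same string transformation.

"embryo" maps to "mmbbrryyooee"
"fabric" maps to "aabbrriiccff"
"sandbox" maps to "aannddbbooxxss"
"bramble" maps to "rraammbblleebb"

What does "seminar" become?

The transformation: move the first character to the end, then double every character.
So "seminar" becomes "eemmiinnaarrss".

eemmiinnaarrss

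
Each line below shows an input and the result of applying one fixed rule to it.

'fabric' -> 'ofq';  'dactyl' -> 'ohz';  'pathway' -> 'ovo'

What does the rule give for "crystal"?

The rule is to keep every other character starting from the second (positions 2nd, 4th, 6th, ...), then shift every letter 12 places backward in the alphabet (wrapping around).
"crystal" → "rsa" → "fgo".
(Check on "fabric": → "arc" → "ofq" ✓)

fgo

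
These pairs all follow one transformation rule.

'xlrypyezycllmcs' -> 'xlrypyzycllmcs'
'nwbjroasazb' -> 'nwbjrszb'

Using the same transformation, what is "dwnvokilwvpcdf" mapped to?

The pattern: remove every vowel.
So "dwnvokilwvpcdf" becomes "dwnvklwvpcdf".

dwnvklwvpcdf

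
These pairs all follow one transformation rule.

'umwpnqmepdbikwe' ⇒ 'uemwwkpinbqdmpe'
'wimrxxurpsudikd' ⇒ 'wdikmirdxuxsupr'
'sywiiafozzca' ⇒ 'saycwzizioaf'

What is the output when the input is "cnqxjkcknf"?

cfnnqkxcjk

Each output is the input with this applied: take characters alternately from the front and the back (1st, last, 2nd, 2nd-last, ...).
Doing the same to "cnqxjkcknf": "cfnnqkxcjk".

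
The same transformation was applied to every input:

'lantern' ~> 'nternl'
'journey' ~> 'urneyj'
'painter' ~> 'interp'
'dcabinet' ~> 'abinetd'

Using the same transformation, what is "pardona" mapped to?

The pattern: move the first 2 characters to the end (rotate left by 2), then delete the last character.
Starting from "pardona": after the first operation, "rdonapa"; after the second, "rdonap".

rdonap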